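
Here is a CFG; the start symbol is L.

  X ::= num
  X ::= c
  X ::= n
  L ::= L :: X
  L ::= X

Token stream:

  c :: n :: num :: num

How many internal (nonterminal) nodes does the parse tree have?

[L [L [L [L [X c]] :: [X n]] :: [X num]] :: [X num]]

8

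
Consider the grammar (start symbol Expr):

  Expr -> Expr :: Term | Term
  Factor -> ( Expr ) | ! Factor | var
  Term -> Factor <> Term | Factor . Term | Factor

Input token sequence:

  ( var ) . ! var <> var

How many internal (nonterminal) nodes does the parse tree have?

[Expr [Term [Factor ( [Expr [Term [Factor var]]] )] . [Term [Factor ! [Factor var]] <> [Term [Factor var]]]]]

11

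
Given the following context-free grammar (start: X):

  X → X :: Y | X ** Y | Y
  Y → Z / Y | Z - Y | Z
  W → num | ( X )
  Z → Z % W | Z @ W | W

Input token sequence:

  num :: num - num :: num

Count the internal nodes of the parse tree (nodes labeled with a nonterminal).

[X [X [X [Y [Z [W num]]]] :: [Y [Z [W num]] - [Y [Z [W num]]]]] :: [Y [Z [W num]]]]

15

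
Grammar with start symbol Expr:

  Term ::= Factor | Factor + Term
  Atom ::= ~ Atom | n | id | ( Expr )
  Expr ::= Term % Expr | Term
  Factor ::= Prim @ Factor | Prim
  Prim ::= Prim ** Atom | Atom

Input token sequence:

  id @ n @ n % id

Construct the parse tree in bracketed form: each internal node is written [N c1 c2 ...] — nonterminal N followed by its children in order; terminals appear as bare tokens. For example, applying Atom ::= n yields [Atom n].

Expr
Term % Expr
Factor % Expr
Prim @ Factor % Expr
Atom @ Factor % Expr
id @ Factor % Expr
id @ Prim @ Factor % Expr
id @ Atom @ Factor % Expr
id @ n @ Factor % Expr
id @ n @ Prim % Expr
id @ n @ Atom % Expr
id @ n @ n % Expr
id @ n @ n % Term
id @ n @ n % Factor
id @ n @ n % Prim
id @ n @ n % Atom
id @ n @ n % id

[Expr [Term [Factor [Prim [Atom id]] @ [Factor [Prim [Atom n]] @ [Factor [Prim [Atom n]]]]]] % [Expr [Term [Factor [Prim [Atom id]]]]]]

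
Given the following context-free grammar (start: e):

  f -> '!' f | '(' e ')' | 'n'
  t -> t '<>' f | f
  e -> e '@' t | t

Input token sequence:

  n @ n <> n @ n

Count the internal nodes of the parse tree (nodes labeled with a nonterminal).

11

[e [e [e [t [f n]]] @ [t [t [f n]] <> [f n]]] @ [t [f n]]]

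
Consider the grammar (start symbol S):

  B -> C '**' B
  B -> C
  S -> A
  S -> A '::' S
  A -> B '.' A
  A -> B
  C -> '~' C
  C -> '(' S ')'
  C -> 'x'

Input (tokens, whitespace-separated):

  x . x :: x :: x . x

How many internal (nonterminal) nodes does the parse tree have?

[S [A [B [C x]] . [A [B [C x]]]] :: [S [A [B [C x]]] :: [S [A [B [C x]] . [A [B [C x]]]]]]]

18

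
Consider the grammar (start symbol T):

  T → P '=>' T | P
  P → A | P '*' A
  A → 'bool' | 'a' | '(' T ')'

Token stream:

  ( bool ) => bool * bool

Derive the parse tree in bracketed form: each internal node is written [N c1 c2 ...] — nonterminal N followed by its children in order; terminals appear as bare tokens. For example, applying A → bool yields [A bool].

[T [P [A ( [T [P [A bool]]] )]] => [T [P [P [A bool]] * [A bool]]]]

T
P => T
A => T
( T ) => T
( P ) => T
( A ) => T
( bool ) => T
( bool ) => P
( bool ) => P * A
( bool ) => A * A
( bool ) => bool * A
( bool ) => bool * bool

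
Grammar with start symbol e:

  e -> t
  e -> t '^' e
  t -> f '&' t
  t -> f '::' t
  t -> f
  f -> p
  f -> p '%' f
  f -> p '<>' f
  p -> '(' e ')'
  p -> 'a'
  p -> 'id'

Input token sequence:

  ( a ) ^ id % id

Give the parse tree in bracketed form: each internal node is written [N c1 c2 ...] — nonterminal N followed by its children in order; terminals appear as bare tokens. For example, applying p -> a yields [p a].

e
t ^ e
f ^ e
p ^ e
( e ) ^ e
( t ) ^ e
( f ) ^ e
( p ) ^ e
( a ) ^ e
( a ) ^ t
( a ) ^ f
( a ) ^ p % f
( a ) ^ id % f
( a ) ^ id % p
( a ) ^ id % id

[e [t [f [p ( [e [t [f [p a]]]] )]]] ^ [e [t [f [p id] % [f [p id]]]]]]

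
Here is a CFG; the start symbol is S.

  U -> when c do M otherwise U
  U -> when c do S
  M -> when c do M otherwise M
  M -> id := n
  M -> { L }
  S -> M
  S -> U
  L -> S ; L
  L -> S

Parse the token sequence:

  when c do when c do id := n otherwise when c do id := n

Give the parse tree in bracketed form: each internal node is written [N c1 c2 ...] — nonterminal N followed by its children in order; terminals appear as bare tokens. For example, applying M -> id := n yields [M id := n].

S
U
when c do S
when c do U
when c do when c do M otherwise U
when c do when c do id := n otherwise U
when c do when c do id := n otherwise when c do S
when c do when c do id := n otherwise when c do M
when c do when c do id := n otherwise when c do id := n

[S [U when c do [S [U when c do [M id := n] otherwise [U when c do [S [M id := n]]]]]]]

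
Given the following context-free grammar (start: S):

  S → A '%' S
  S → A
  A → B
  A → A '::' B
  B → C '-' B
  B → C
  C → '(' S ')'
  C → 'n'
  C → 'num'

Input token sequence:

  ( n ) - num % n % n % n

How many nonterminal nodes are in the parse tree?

[S [A [B [C ( [S [A [B [C n]]]] )] - [B [C num]]]] % [S [A [B [C n]]] % [S [A [B [C n]]] % [S [A [B [C n]]]]]]]

22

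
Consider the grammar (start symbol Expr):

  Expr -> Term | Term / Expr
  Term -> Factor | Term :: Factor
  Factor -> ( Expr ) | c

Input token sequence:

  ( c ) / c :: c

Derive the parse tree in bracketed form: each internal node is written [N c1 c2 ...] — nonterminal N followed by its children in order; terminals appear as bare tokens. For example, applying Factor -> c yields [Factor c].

[Expr [Term [Factor ( [Expr [Term [Factor c]]] )]] / [Expr [Term [Term [Factor c]] :: [Factor c]]]]

Expr
Term / Expr
Factor / Expr
( Expr ) / Expr
( Term ) / Expr
( Factor ) / Expr
( c ) / Expr
( c ) / Term
( c ) / Term :: Factor
( c ) / Factor :: Factor
( c ) / c :: Factor
( c ) / c :: c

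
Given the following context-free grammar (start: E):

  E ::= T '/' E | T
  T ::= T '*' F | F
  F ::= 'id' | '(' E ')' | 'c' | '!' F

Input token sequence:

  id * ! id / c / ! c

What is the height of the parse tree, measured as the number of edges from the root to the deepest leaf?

6

[E [T [T [F id]] * [F ! [F id]]] / [E [T [F c]] / [E [T [F ! [F c]]]]]]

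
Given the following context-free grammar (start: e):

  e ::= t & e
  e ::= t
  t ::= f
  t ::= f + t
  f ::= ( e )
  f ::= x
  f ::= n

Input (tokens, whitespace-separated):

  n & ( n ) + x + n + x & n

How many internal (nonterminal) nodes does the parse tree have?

18

[e [t [f n]] & [e [t [f ( [e [t [f n]]] )] + [t [f x] + [t [f n] + [t [f x]]]]] & [e [t [f n]]]]]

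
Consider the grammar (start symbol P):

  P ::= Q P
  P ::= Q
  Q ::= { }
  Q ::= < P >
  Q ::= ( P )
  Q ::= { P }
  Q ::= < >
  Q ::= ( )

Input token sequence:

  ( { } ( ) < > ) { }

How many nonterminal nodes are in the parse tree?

10

[P [Q ( [P [Q { }] [P [Q ( )] [P [Q < >]]]] )] [P [Q { }]]]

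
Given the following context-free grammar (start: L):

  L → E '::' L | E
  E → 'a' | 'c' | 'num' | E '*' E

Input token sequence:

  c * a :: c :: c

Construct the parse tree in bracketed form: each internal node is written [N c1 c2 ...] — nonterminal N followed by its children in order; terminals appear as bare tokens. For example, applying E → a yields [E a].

[L [E [E c] * [E a]] :: [L [E c] :: [L [E c]]]]

L
E :: L
E * E :: L
c * E :: L
c * a :: L
c * a :: E :: L
c * a :: c :: L
c * a :: c :: E
c * a :: c :: c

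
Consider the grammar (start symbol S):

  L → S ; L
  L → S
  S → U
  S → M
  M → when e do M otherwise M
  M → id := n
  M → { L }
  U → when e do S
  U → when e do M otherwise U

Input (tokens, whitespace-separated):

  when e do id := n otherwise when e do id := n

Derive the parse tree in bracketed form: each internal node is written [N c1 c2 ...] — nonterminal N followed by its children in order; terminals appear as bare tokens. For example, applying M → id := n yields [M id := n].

[S [U when e do [M id := n] otherwise [U when e do [S [M id := n]]]]]

S
U
when e do M otherwise U
when e do id := n otherwise U
when e do id := n otherwise when e do S
when e do id := n otherwise when e do M
when e do id := n otherwise when e do id := n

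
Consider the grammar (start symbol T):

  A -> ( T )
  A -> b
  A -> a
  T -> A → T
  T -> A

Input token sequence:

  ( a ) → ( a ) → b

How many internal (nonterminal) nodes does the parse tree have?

[T [A ( [T [A a]] )] → [T [A ( [T [A a]] )] → [T [A b]]]]

10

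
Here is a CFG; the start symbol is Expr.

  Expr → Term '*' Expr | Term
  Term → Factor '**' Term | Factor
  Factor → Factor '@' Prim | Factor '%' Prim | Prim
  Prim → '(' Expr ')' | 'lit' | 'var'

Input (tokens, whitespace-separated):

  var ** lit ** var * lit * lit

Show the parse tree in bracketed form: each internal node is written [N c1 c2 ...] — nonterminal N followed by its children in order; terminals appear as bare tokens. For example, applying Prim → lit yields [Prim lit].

[Expr [Term [Factor [Prim var]] ** [Term [Factor [Prim lit]] ** [Term [Factor [Prim var]]]]] * [Expr [Term [Factor [Prim lit]]] * [Expr [Term [Factor [Prim lit]]]]]]

Expr
Term * Expr
Factor ** Term * Expr
Prim ** Term * Expr
var ** Term * Expr
var ** Factor ** Term * Expr
var ** Prim ** Term * Expr
var ** lit ** Term * Expr
var ** lit ** Factor * Expr
var ** lit ** Prim * Expr
var ** lit ** var * Expr
var ** lit ** var * Term * Expr
var ** lit ** var * Factor * Expr
var ** lit ** var * Prim * Expr
var ** lit ** var * lit * Expr
var ** lit ** var * lit * Term
var ** lit ** var * lit * Factor
var ** lit ** var * lit * Prim
var ** lit ** var * lit * lit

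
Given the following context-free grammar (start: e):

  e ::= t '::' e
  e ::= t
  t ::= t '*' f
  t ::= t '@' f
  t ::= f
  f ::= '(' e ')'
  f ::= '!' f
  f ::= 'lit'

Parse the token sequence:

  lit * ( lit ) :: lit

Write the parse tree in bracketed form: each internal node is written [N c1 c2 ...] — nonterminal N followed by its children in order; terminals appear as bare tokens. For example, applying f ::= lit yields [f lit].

[e [t [t [f lit]] * [f ( [e [t [f lit]]] )]] :: [e [t [f lit]]]]

e
t :: e
t * f :: e
f * f :: e
lit * f :: e
lit * ( e ) :: e
lit * ( t ) :: e
lit * ( f ) :: e
lit * ( lit ) :: e
lit * ( lit ) :: t
lit * ( lit ) :: f
lit * ( lit ) :: lit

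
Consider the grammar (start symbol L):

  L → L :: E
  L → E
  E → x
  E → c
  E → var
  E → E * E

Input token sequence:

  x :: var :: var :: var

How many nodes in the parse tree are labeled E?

4

[L [L [L [L [E x]] :: [E var]] :: [E var]] :: [E var]]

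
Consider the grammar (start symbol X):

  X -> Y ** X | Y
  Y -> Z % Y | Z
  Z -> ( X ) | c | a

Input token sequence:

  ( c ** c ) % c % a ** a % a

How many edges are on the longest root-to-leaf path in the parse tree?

[X [Y [Z ( [X [Y [Z c]] ** [X [Y [Z c]]]] )] % [Y [Z c] % [Y [Z a]]]] ** [X [Y [Z a] % [Y [Z a]]]]]

7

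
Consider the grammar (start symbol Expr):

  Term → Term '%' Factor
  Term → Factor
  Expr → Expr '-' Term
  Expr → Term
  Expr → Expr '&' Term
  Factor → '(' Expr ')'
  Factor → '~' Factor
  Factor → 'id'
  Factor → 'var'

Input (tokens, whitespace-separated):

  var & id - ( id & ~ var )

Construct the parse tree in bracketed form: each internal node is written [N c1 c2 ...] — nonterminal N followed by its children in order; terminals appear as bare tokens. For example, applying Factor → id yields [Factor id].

Expr
Expr - Term
Expr & Term - Term
Term & Term - Term
Factor & Term - Term
var & Term - Term
var & Factor - Term
var & id - Term
var & id - Factor
var & id - ( Expr )
var & id - ( Expr & Term )
var & id - ( Term & Term )
var & id - ( Factor & Term )
var & id - ( id & Term )
var & id - ( id & Factor )
var & id - ( id & ~ Factor )
var & id - ( id & ~ var )

[Expr [Expr [Expr [Term [Factor var]]] & [Term [Factor id]]] - [Term [Factor ( [Expr [Expr [Term [Factor id]]] & [Term [Factor ~ [Factor var]]]] )]]]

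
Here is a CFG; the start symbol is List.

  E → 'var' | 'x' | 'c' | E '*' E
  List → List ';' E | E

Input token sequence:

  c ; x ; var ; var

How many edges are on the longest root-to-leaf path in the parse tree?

5

[List [List [List [List [E c]] ; [E x]] ; [E var]] ; [E var]]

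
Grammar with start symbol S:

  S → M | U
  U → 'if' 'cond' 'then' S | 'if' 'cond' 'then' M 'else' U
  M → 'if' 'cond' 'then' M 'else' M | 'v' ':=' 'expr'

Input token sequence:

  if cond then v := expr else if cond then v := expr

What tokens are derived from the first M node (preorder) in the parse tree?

[S [U if cond then [M v := expr] else [U if cond then [S [M v := expr]]]]]

v := expr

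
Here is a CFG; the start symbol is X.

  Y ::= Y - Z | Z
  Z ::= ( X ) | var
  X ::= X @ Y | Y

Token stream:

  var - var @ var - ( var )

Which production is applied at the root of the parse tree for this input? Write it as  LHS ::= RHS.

[X [X [Y [Y [Z var]] - [Z var]]] @ [Y [Y [Z var]] - [Z ( [X [Y [Z var]]] )]]]

X ::= X @ Y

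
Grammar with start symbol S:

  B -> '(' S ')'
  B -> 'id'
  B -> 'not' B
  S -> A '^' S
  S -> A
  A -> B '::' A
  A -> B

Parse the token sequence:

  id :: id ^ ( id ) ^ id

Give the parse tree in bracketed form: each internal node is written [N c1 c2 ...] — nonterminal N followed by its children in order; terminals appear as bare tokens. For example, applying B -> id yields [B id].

S
A ^ S
B :: A ^ S
id :: A ^ S
id :: B ^ S
id :: id ^ S
id :: id ^ A ^ S
id :: id ^ B ^ S
id :: id ^ ( S ) ^ S
id :: id ^ ( A ) ^ S
id :: id ^ ( B ) ^ S
id :: id ^ ( id ) ^ S
id :: id ^ ( id ) ^ A
id :: id ^ ( id ) ^ B
id :: id ^ ( id ) ^ id

[S [A [B id] :: [A [B id]]] ^ [S [A [B ( [S [A [B id]]] )]] ^ [S [A [B id]]]]]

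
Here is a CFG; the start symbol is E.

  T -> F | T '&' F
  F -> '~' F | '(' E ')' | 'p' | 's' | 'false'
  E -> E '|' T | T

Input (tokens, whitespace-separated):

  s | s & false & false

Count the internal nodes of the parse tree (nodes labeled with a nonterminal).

10

[E [E [T [F s]]] | [T [T [T [F s]] & [F false]] & [F false]]]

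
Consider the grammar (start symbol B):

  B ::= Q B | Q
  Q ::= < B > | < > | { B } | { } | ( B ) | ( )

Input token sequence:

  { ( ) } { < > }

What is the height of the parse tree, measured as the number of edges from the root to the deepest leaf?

5

[B [Q { [B [Q ( )]] }] [B [Q { [B [Q < >]] }]]]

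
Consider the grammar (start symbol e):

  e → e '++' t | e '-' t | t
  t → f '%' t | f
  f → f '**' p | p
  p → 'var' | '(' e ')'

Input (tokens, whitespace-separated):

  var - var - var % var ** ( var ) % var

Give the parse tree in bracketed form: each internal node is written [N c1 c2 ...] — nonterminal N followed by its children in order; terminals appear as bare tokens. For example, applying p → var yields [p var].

[e [e [e [t [f [p var]]]] - [t [f [p var]]]] - [t [f [p var]] % [t [f [f [p var]] ** [p ( [e [t [f [p var]]]] )]] % [t [f [p var]]]]]]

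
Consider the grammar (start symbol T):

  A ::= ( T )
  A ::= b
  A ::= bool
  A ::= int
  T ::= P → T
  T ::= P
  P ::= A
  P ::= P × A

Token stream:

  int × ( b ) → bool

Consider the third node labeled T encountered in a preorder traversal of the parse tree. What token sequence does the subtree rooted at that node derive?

[T [P [P [A int]] × [A ( [T [P [A b]]] )]] → [T [P [A bool]]]]

bool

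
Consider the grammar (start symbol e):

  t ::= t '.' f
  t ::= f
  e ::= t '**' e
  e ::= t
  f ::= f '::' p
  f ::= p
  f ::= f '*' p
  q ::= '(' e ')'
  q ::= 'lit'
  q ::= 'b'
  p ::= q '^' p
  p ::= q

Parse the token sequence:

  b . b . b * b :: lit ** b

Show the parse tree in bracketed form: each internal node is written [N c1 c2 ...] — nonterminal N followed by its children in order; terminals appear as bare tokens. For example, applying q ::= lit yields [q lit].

[e [t [t [t [f [p [q b]]]] . [f [p [q b]]]] . [f [f [f [p [q b]]] * [p [q b]]] :: [p [q lit]]]] ** [e [t [f [p [q b]]]]]]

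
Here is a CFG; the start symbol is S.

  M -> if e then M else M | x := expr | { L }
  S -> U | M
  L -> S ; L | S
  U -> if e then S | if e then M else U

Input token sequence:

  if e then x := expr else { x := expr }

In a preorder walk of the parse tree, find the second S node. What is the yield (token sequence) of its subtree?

x := expr

[S [M if e then [M x := expr] else [M { [L [S [M x := expr]]] }]]]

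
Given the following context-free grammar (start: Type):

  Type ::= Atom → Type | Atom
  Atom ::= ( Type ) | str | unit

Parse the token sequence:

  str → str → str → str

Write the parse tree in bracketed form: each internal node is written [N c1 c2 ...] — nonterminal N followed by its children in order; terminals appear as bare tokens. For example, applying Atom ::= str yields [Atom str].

[Type [Atom str] → [Type [Atom str] → [Type [Atom str] → [Type [Atom str]]]]]

Type
Atom → Type
str → Type
str → Atom → Type
str → str → Type
str → str → Atom → Type
str → str → str → Type
str → str → str → Atom
str → str → str → str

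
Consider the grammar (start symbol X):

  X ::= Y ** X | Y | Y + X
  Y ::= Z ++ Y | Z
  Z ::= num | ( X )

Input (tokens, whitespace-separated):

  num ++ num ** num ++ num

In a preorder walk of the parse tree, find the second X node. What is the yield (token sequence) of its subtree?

num ++ num

[X [Y [Z num] ++ [Y [Z num]]] ** [X [Y [Z num] ++ [Y [Z num]]]]]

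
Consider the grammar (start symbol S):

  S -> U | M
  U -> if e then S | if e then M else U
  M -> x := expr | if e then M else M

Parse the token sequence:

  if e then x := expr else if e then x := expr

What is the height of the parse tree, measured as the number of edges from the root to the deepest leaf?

[S [U if e then [M x := expr] else [U if e then [S [M x := expr]]]]]

5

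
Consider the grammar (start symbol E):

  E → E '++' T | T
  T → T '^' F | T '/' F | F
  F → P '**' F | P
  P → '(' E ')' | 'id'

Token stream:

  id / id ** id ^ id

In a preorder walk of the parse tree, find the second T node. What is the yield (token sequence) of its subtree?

[E [T [T [T [F [P id]]] / [F [P id] ** [F [P id]]]] ^ [F [P id]]]]

id / id ** id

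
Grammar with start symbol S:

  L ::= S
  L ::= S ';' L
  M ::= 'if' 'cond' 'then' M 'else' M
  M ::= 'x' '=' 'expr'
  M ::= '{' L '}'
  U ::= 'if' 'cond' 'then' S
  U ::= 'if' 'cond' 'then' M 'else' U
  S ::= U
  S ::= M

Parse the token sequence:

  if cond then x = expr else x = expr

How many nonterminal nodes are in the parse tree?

4

[S [M if cond then [M x = expr] else [M x = expr]]]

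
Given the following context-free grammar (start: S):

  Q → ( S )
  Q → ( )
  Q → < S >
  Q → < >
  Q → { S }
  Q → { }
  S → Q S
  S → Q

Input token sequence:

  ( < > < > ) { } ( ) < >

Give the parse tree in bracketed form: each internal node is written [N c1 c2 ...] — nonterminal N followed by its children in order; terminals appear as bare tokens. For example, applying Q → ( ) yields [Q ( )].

[S [Q ( [S [Q < >] [S [Q < >]]] )] [S [Q { }] [S [Q ( )] [S [Q < >]]]]]

S
Q S
( S ) S
( Q S ) S
( < > S ) S
( < > Q ) S
( < > < > ) S
( < > < > ) Q S
( < > < > ) { } S
( < > < > ) { } Q S
( < > < > ) { } ( ) S
( < > < > ) { } ( ) Q
( < > < > ) { } ( ) < >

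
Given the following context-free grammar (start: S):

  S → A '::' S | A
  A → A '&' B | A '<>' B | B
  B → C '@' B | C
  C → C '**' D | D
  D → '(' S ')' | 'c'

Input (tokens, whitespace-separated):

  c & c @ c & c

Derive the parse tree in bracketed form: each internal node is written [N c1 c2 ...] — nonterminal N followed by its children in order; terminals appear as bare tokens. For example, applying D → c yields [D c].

[S [A [A [A [B [C [D c]]]] & [B [C [D c]] @ [B [C [D c]]]]] & [B [C [D c]]]]]

S
A
A & B
A & B & B
B & B & B
C & B & B
D & B & B
c & B & B
c & C @ B & B
c & D @ B & B
c & c @ B & B
c & c @ C & B
c & c @ D & B
c & c @ c & B
c & c @ c & C
c & c @ c & D
c & c @ c & c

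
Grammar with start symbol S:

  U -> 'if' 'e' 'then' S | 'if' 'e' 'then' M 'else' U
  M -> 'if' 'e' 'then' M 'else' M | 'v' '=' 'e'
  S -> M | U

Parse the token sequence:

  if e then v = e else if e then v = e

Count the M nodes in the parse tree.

[S [U if e then [M v = e] else [U if e then [S [M v = e]]]]]

2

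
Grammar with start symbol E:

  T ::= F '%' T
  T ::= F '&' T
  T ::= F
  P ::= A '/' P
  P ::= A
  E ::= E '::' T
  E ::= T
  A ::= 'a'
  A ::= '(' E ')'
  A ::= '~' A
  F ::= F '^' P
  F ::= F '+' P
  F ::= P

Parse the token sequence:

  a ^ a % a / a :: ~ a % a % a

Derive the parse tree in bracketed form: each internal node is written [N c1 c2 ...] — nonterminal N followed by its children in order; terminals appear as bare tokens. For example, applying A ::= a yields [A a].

[E [E [T [F [F [P [A a]]] ^ [P [A a]]] % [T [F [P [A a] / [P [A a]]]]]]] :: [T [F [P [A ~ [A a]]]] % [T [F [P [A a]]] % [T [F [P [A a]]]]]]]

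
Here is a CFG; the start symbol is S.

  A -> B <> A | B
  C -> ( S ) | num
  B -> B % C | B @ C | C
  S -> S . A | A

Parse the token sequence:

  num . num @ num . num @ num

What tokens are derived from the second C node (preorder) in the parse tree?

[S [S [S [A [B [C num]]]] . [A [B [B [C num]] @ [C num]]]] . [A [B [B [C num]] @ [C num]]]]

num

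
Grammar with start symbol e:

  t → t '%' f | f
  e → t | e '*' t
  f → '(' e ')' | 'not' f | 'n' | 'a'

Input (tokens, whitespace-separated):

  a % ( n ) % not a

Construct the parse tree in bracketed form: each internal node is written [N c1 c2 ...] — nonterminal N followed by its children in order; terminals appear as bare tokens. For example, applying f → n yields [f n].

e
t
t % f
t % f % f
f % f % f
a % f % f
a % ( e ) % f
a % ( t ) % f
a % ( f ) % f
a % ( n ) % f
a % ( n ) % not f
a % ( n ) % not a

[e [t [t [t [f a]] % [f ( [e [t [f n]]] )]] % [f not [f a]]]]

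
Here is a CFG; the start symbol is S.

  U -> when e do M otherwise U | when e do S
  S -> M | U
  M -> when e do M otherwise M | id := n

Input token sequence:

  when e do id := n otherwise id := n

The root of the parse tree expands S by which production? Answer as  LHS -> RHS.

S -> M

[S [M when e do [M id := n] otherwise [M id := n]]]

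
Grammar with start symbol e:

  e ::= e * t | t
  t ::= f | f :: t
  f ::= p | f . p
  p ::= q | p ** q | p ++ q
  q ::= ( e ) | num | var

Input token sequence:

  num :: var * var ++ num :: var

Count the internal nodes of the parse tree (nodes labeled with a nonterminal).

[e [e [t [f [p [q num]]] :: [t [f [p [q var]]]]]] * [t [f [p [p [q var]] ++ [q num]]] :: [t [f [p [q var]]]]]]

20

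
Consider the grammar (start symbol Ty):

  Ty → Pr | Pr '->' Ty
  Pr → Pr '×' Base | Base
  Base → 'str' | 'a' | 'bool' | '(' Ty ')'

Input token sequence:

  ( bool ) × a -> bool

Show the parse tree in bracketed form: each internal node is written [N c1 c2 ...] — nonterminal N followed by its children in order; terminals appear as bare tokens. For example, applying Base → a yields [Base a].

[Ty [Pr [Pr [Base ( [Ty [Pr [Base bool]]] )]] × [Base a]] -> [Ty [Pr [Base bool]]]]

Ty
Pr -> Ty
Pr × Base -> Ty
Base × Base -> Ty
( Ty ) × Base -> Ty
( Pr ) × Base -> Ty
( Base ) × Base -> Ty
( bool ) × Base -> Ty
( bool ) × a -> Ty
( bool ) × a -> Pr
( bool ) × a -> Base
( bool ) × a -> bool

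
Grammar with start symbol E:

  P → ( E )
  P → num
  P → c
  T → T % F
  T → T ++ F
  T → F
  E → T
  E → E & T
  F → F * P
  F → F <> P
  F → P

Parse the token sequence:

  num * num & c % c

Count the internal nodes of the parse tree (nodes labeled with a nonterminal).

[E [E [T [F [F [P num]] * [P num]]]] & [T [T [F [P c]]] % [F [P c]]]]

13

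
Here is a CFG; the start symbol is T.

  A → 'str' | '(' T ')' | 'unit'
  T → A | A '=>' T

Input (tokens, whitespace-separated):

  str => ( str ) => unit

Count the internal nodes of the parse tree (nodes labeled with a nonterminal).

8

[T [A str] => [T [A ( [T [A str]] )] => [T [A unit]]]]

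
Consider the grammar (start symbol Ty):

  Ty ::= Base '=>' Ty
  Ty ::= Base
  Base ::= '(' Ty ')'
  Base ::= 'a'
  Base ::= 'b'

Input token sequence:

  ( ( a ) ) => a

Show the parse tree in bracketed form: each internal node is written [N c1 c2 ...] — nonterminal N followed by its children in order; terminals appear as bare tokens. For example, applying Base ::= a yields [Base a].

[Ty [Base ( [Ty [Base ( [Ty [Base a]] )]] )] => [Ty [Base a]]]

Ty
Base => Ty
( Ty ) => Ty
( Base ) => Ty
( ( Ty ) ) => Ty
( ( Base ) ) => Ty
( ( a ) ) => Ty
( ( a ) ) => Base
( ( a ) ) => a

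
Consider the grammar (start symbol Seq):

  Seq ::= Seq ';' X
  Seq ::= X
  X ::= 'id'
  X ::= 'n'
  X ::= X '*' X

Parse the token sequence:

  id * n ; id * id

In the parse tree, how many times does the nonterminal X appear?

6

[Seq [Seq [X [X id] * [X n]]] ; [X [X id] * [X id]]]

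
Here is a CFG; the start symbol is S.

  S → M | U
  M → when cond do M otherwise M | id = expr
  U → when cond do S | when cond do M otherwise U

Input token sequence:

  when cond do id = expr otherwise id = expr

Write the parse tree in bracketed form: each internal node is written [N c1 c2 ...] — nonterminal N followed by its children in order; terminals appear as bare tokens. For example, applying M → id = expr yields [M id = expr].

S
M
when cond do M otherwise M
when cond do id = expr otherwise M
when cond do id = expr otherwise id = expr

[S [M when cond do [M id = expr] otherwise [M id = expr]]]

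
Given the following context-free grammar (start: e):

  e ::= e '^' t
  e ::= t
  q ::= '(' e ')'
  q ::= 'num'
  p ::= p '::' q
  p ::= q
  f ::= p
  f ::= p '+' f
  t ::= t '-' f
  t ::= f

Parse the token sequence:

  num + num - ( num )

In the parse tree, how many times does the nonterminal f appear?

4

[e [t [t [f [p [q num]] + [f [p [q num]]]]] - [f [p [q ( [e [t [f [p [q num]]]]] )]]]]]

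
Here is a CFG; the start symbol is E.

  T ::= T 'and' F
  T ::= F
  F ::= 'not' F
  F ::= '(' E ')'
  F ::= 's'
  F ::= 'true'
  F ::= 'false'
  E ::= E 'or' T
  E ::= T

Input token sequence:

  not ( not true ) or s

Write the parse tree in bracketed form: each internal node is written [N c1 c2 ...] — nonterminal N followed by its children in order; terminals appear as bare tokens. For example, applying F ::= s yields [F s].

[E [E [T [F not [F ( [E [T [F not [F true]]]] )]]]] or [T [F s]]]

E
E or T
T or T
F or T
not F or T
not ( E ) or T
not ( T ) or T
not ( F ) or T
not ( not F ) or T
not ( not true ) or T
not ( not true ) or F
not ( not true ) or s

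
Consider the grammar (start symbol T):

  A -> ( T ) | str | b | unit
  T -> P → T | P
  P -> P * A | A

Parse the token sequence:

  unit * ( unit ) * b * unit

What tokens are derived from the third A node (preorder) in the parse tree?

[T [P [P [P [P [A unit]] * [A ( [T [P [A unit]]] )]] * [A b]] * [A unit]]]

unit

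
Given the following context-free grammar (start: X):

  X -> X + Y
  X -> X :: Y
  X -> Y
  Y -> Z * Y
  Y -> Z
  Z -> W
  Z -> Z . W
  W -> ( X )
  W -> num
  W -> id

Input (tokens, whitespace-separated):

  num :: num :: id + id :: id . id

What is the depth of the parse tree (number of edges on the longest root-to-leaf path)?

[X [X [X [X [X [Y [Z [W num]]]] :: [Y [Z [W num]]]] :: [Y [Z [W id]]]] + [Y [Z [W id]]]] :: [Y [Z [Z [W id]] . [W id]]]]

8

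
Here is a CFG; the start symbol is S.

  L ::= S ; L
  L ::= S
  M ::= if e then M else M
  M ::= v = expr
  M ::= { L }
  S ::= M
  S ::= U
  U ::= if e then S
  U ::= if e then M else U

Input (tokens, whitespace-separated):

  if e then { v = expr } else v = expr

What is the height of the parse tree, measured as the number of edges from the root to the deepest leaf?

6

[S [M if e then [M { [L [S [M v = expr]]] }] else [M v = expr]]]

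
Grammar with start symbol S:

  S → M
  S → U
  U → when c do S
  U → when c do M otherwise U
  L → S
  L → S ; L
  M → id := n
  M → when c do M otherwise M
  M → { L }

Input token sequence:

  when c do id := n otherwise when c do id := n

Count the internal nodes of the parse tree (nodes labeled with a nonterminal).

[S [U when c do [M id := n] otherwise [U when c do [S [M id := n]]]]]

6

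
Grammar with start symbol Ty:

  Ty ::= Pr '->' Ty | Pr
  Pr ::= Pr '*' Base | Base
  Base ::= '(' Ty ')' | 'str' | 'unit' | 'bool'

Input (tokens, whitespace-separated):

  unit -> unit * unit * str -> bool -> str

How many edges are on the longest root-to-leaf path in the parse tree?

[Ty [Pr [Base unit]] -> [Ty [Pr [Pr [Pr [Base unit]] * [Base unit]] * [Base str]] -> [Ty [Pr [Base bool]] -> [Ty [Pr [Base str]]]]]]

6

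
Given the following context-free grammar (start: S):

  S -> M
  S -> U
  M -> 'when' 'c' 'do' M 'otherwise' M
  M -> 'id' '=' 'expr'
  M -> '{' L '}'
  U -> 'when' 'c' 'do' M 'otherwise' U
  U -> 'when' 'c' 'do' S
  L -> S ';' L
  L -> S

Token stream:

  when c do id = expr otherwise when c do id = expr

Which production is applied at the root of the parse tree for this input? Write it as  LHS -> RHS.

S -> U

[S [U when c do [M id = expr] otherwise [U when c do [S [M id = expr]]]]]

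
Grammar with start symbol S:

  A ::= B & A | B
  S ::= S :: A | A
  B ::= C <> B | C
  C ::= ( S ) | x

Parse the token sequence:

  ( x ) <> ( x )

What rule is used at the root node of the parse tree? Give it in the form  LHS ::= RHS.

S ::= A

[S [A [B [C ( [S [A [B [C x]]]] )] <> [B [C ( [S [A [B [C x]]]] )]]]]]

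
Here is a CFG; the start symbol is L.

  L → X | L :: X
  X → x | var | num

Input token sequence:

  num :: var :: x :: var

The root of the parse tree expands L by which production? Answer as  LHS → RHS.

[L [L [L [L [X num]] :: [X var]] :: [X x]] :: [X var]]

L → L :: X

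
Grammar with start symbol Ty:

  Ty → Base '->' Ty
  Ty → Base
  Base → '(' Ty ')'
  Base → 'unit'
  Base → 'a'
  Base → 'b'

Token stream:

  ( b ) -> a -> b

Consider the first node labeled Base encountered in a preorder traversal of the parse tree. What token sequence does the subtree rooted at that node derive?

( b )

[Ty [Base ( [Ty [Base b]] )] -> [Ty [Base a] -> [Ty [Base b]]]]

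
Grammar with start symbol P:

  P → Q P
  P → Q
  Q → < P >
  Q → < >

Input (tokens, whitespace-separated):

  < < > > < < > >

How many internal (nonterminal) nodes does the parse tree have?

[P [Q < [P [Q < >]] >] [P [Q < [P [Q < >]] >]]]

8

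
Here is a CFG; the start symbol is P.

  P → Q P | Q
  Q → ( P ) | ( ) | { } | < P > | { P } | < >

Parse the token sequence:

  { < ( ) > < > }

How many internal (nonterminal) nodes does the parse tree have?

[P [Q { [P [Q < [P [Q ( )]] >] [P [Q < >]]] }]]

8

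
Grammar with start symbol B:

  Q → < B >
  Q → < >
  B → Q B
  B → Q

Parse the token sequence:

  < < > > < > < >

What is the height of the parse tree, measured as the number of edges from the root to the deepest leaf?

4

[B [Q < [B [Q < >]] >] [B [Q < >] [B [Q < >]]]]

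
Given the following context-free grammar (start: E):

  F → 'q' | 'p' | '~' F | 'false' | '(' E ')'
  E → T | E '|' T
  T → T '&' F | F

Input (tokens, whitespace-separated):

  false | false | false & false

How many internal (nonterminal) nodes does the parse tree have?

11

[E [E [E [T [F false]]] | [T [F false]]] | [T [T [F false]] & [F false]]]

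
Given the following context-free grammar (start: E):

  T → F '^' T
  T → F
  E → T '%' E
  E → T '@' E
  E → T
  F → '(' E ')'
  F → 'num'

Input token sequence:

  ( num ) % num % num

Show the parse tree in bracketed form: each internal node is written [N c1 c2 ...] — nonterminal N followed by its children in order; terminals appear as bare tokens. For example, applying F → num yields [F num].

E
T % E
F % E
( E ) % E
( T ) % E
( F ) % E
( num ) % E
( num ) % T % E
( num ) % F % E
( num ) % num % E
( num ) % num % T
( num ) % num % F
( num ) % num % num

[E [T [F ( [E [T [F num]]] )]] % [E [T [F num]] % [E [T [F num]]]]]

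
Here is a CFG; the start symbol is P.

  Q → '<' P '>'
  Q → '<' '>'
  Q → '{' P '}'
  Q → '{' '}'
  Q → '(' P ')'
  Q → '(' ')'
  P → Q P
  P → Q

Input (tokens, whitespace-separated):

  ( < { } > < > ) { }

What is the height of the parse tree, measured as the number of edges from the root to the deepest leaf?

6

[P [Q ( [P [Q < [P [Q { }]] >] [P [Q < >]]] )] [P [Q { }]]]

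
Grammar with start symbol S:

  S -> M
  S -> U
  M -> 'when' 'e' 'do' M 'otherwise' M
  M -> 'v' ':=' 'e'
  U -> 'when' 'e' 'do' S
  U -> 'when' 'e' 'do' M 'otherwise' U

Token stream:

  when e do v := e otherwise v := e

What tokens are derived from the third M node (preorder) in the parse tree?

[S [M when e do [M v := e] otherwise [M v := e]]]

v := e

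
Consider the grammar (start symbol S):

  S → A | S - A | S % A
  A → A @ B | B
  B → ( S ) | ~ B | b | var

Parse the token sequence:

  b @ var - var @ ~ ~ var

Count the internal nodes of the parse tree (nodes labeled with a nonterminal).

12

[S [S [A [A [B b]] @ [B var]]] - [A [A [B var]] @ [B ~ [B ~ [B var]]]]]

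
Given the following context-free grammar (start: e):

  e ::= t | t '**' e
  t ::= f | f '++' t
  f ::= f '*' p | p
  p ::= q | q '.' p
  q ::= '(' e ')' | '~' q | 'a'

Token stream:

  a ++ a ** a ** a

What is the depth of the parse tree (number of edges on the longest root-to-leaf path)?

7

[e [t [f [p [q a]]] ++ [t [f [p [q a]]]]] ** [e [t [f [p [q a]]]] ** [e [t [f [p [q a]]]]]]]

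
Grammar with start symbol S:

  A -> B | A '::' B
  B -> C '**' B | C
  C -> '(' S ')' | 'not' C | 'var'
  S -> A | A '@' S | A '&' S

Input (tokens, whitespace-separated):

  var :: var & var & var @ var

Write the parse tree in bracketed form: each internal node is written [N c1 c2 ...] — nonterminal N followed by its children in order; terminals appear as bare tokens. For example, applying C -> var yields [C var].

S
A & S
A :: B & S
B :: B & S
C :: B & S
var :: B & S
var :: C & S
var :: var & S
var :: var & A & S
var :: var & B & S
var :: var & C & S
var :: var & var & S
var :: var & var & A @ S
var :: var & var & B @ S
var :: var & var & C @ S
var :: var & var & var @ S
var :: var & var & var @ A
var :: var & var & var @ B
var :: var & var & var @ C
var :: var & var & var @ var

[S [A [A [B [C var]]] :: [B [C var]]] & [S [A [B [C var]]] & [S [A [B [C var]]] @ [S [A [B [C var]]]]]]]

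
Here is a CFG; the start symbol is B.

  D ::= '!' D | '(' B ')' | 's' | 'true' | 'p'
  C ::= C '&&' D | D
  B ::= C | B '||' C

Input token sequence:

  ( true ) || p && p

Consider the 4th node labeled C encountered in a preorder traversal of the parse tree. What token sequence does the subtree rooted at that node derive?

[B [B [C [D ( [B [C [D true]]] )]]] || [C [C [D p]] && [D p]]]

p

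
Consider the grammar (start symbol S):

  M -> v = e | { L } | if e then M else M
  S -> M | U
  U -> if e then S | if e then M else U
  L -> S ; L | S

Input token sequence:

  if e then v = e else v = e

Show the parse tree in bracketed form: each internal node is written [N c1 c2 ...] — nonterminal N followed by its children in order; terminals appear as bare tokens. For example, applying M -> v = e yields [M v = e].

[S [M if e then [M v = e] else [M v = e]]]

S
M
if e then M else M
if e then v = e else M
if e then v = e else v = e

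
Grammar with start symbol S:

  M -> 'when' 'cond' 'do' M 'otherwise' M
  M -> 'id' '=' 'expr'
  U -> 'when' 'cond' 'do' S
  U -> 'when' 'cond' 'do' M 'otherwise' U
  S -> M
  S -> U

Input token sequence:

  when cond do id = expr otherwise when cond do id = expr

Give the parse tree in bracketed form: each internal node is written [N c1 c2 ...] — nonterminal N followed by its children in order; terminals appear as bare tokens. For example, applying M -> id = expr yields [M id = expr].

S
U
when cond do M otherwise U
when cond do id = expr otherwise U
when cond do id = expr otherwise when cond do S
when cond do id = expr otherwise when cond do M
when cond do id = expr otherwise when cond do id = expr

[S [U when cond do [M id = expr] otherwise [U when cond do [S [M id = expr]]]]]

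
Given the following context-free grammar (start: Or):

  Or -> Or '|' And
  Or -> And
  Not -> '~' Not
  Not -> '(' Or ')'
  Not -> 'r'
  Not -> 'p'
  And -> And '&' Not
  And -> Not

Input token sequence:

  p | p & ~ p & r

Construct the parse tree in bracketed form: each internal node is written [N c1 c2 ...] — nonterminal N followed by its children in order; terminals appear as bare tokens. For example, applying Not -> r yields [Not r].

Or
Or | And
And | And
Not | And
p | And
p | And & Not
p | And & Not & Not
p | Not & Not & Not
p | p & Not & Not
p | p & ~ Not & Not
p | p & ~ p & Not
p | p & ~ p & r

[Or [Or [And [Not p]]] | [And [And [And [Not p]] & [Not ~ [Not p]]] & [Not r]]]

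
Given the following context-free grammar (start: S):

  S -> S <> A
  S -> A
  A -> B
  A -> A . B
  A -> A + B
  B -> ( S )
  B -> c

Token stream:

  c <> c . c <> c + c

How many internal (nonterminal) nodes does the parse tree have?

13

[S [S [S [A [B c]]] <> [A [A [B c]] . [B c]]] <> [A [A [B c]] + [B c]]]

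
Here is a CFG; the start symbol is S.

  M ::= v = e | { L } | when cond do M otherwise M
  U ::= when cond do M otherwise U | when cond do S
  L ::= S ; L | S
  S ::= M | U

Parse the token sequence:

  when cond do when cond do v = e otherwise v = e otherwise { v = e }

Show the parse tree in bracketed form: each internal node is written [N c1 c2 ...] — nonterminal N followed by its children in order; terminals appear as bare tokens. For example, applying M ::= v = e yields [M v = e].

S
M
when cond do M otherwise M
when cond do when cond do M otherwise M otherwise M
when cond do when cond do v = e otherwise M otherwise M
when cond do when cond do v = e otherwise v = e otherwise M
when cond do when cond do v = e otherwise v = e otherwise { L }
when cond do when cond do v = e otherwise v = e otherwise { S }
when cond do when cond do v = e otherwise v = e otherwise { M }
when cond do when cond do v = e otherwise v = e otherwise { v = e }

[S [M when cond do [M when cond do [M v = e] otherwise [M v = e]] otherwise [M { [L [S [M v = e]]] }]]]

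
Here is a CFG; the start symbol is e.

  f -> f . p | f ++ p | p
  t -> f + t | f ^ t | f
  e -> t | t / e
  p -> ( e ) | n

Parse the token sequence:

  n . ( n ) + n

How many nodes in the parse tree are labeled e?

2

[e [t [f [f [p n]] . [p ( [e [t [f [p n]]]] )]] + [t [f [p n]]]]]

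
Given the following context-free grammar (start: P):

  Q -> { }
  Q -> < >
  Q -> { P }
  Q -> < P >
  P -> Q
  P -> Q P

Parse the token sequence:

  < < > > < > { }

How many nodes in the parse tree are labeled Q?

[P [Q < [P [Q < >]] >] [P [Q < >] [P [Q { }]]]]

4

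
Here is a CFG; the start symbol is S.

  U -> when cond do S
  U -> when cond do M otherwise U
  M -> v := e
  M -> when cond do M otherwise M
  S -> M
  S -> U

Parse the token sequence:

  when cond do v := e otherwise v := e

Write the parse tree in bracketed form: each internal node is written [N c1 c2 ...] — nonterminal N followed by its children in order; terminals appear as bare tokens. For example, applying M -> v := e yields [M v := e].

[S [M when cond do [M v := e] otherwise [M v := e]]]

S
M
when cond do M otherwise M
when cond do v := e otherwise M
when cond do v := e otherwise v := e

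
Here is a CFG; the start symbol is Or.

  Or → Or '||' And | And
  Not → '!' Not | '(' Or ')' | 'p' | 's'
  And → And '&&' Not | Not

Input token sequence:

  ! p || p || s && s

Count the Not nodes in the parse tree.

5

[Or [Or [Or [And [Not ! [Not p]]]] || [And [Not p]]] || [And [And [Not s]] && [Not s]]]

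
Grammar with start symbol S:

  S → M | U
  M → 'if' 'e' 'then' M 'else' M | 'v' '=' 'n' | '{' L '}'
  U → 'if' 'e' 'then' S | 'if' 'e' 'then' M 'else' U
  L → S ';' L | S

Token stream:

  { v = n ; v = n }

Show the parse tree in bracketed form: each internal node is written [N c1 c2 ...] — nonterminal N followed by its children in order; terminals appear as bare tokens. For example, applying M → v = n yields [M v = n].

S
M
{ L }
{ S ; L }
{ M ; L }
{ v = n ; L }
{ v = n ; S }
{ v = n ; M }
{ v = n ; v = n }

[S [M { [L [S [M v = n]] ; [L [S [M v = n]]]] }]]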